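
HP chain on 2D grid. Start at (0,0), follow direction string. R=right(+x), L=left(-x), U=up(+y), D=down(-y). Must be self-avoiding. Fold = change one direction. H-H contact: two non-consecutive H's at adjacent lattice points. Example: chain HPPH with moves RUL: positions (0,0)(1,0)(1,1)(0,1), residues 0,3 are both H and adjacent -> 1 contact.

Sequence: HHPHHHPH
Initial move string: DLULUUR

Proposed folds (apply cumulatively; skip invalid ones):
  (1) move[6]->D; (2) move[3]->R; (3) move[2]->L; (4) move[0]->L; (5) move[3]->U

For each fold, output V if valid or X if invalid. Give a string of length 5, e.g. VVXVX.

Answer: XXVVV

Derivation:
Initial: DLULUUR -> [(0, 0), (0, -1), (-1, -1), (-1, 0), (-2, 0), (-2, 1), (-2, 2), (-1, 2)]
Fold 1: move[6]->D => DLULUUD INVALID (collision), skipped
Fold 2: move[3]->R => DLURUUR INVALID (collision), skipped
Fold 3: move[2]->L => DLLLUUR VALID
Fold 4: move[0]->L => LLLLUUR VALID
Fold 5: move[3]->U => LLLUUUR VALID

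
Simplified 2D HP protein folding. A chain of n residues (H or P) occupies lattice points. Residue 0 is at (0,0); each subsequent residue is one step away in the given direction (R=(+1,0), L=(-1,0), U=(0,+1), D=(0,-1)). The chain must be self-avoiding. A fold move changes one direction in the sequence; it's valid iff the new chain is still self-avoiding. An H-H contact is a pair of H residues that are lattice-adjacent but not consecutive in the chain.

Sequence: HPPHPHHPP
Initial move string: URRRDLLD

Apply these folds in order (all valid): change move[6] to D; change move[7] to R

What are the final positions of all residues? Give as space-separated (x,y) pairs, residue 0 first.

Answer: (0,0) (0,1) (1,1) (2,1) (3,1) (3,0) (2,0) (2,-1) (3,-1)

Derivation:
Initial moves: URRRDLLD
Fold: move[6]->D => URRRDLDD (positions: [(0, 0), (0, 1), (1, 1), (2, 1), (3, 1), (3, 0), (2, 0), (2, -1), (2, -2)])
Fold: move[7]->R => URRRDLDR (positions: [(0, 0), (0, 1), (1, 1), (2, 1), (3, 1), (3, 0), (2, 0), (2, -1), (3, -1)])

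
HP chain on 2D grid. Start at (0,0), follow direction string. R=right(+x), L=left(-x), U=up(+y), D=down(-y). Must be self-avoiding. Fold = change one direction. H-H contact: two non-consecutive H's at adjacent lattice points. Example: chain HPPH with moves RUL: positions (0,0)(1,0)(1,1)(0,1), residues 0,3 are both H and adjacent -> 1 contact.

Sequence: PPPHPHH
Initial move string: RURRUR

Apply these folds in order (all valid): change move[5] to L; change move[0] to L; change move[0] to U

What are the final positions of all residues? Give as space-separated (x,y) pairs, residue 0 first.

Answer: (0,0) (0,1) (0,2) (1,2) (2,2) (2,3) (1,3)

Derivation:
Initial moves: RURRUR
Fold: move[5]->L => RURRUL (positions: [(0, 0), (1, 0), (1, 1), (2, 1), (3, 1), (3, 2), (2, 2)])
Fold: move[0]->L => LURRUL (positions: [(0, 0), (-1, 0), (-1, 1), (0, 1), (1, 1), (1, 2), (0, 2)])
Fold: move[0]->U => UURRUL (positions: [(0, 0), (0, 1), (0, 2), (1, 2), (2, 2), (2, 3), (1, 3)])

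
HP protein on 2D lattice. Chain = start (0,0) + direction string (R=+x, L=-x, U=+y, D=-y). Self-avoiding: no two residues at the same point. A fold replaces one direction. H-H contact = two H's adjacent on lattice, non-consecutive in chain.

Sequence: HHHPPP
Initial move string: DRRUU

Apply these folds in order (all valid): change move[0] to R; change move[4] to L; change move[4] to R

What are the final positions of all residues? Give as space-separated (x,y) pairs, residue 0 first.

Initial moves: DRRUU
Fold: move[0]->R => RRRUU (positions: [(0, 0), (1, 0), (2, 0), (3, 0), (3, 1), (3, 2)])
Fold: move[4]->L => RRRUL (positions: [(0, 0), (1, 0), (2, 0), (3, 0), (3, 1), (2, 1)])
Fold: move[4]->R => RRRUR (positions: [(0, 0), (1, 0), (2, 0), (3, 0), (3, 1), (4, 1)])

Answer: (0,0) (1,0) (2,0) (3,0) (3,1) (4,1)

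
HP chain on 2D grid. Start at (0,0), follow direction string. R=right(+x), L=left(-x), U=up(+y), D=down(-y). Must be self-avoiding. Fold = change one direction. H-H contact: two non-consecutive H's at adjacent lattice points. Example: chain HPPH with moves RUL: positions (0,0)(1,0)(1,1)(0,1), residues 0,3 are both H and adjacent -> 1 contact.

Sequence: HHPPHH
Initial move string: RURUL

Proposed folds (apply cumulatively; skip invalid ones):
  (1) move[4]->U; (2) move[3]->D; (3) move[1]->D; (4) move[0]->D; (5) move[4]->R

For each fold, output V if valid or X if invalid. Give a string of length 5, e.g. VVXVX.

Answer: VXVVV

Derivation:
Initial: RURUL -> [(0, 0), (1, 0), (1, 1), (2, 1), (2, 2), (1, 2)]
Fold 1: move[4]->U => RURUU VALID
Fold 2: move[3]->D => RURDU INVALID (collision), skipped
Fold 3: move[1]->D => RDRUU VALID
Fold 4: move[0]->D => DDRUU VALID
Fold 5: move[4]->R => DDRUR VALID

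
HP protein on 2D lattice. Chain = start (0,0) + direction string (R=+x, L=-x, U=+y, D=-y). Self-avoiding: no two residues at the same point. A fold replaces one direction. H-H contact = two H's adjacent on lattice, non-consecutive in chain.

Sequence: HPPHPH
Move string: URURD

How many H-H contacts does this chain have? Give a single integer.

Answer: 0

Derivation:
Positions: [(0, 0), (0, 1), (1, 1), (1, 2), (2, 2), (2, 1)]
No H-H contacts found.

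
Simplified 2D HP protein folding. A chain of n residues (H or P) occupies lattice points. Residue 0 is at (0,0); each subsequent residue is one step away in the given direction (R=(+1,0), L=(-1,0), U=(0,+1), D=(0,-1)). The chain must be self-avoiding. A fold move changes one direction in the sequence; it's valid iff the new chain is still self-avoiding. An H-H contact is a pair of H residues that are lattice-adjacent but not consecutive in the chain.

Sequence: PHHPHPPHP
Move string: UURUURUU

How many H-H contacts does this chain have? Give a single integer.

Positions: [(0, 0), (0, 1), (0, 2), (1, 2), (1, 3), (1, 4), (2, 4), (2, 5), (2, 6)]
No H-H contacts found.

Answer: 0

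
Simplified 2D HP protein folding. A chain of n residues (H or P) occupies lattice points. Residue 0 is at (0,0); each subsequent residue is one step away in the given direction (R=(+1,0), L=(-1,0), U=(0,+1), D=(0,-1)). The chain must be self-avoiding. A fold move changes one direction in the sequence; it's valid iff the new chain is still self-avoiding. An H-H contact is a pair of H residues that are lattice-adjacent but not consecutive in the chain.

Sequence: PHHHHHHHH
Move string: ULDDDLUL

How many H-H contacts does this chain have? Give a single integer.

Answer: 1

Derivation:
Positions: [(0, 0), (0, 1), (-1, 1), (-1, 0), (-1, -1), (-1, -2), (-2, -2), (-2, -1), (-3, -1)]
H-H contact: residue 4 @(-1,-1) - residue 7 @(-2, -1)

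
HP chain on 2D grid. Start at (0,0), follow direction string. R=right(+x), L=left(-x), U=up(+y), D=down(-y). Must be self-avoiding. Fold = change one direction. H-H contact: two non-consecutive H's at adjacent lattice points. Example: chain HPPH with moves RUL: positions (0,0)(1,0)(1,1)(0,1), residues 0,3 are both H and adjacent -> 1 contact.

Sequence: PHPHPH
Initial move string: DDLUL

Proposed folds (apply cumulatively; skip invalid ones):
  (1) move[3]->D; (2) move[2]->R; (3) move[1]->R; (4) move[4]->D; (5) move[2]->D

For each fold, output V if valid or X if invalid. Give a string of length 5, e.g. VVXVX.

Answer: VVVVV

Derivation:
Initial: DDLUL -> [(0, 0), (0, -1), (0, -2), (-1, -2), (-1, -1), (-2, -1)]
Fold 1: move[3]->D => DDLDL VALID
Fold 2: move[2]->R => DDRDL VALID
Fold 3: move[1]->R => DRRDL VALID
Fold 4: move[4]->D => DRRDD VALID
Fold 5: move[2]->D => DRDDD VALID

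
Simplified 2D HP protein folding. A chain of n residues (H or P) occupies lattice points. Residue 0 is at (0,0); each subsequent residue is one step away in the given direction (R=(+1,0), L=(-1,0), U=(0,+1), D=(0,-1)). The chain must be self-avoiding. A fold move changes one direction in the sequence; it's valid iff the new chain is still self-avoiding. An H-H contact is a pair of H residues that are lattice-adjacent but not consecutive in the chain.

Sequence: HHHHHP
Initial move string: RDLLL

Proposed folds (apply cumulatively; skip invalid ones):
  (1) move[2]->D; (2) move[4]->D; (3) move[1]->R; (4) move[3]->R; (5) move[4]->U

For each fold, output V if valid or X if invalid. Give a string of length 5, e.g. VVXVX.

Answer: VVVVV

Derivation:
Initial: RDLLL -> [(0, 0), (1, 0), (1, -1), (0, -1), (-1, -1), (-2, -1)]
Fold 1: move[2]->D => RDDLL VALID
Fold 2: move[4]->D => RDDLD VALID
Fold 3: move[1]->R => RRDLD VALID
Fold 4: move[3]->R => RRDRD VALID
Fold 5: move[4]->U => RRDRU VALID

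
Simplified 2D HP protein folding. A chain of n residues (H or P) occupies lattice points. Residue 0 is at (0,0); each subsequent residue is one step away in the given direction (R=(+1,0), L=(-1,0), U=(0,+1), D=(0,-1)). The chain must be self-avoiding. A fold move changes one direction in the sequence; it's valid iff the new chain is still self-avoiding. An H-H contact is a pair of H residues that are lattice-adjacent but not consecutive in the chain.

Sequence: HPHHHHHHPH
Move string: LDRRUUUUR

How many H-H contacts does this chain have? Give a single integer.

Answer: 2

Derivation:
Positions: [(0, 0), (-1, 0), (-1, -1), (0, -1), (1, -1), (1, 0), (1, 1), (1, 2), (1, 3), (2, 3)]
H-H contact: residue 0 @(0,0) - residue 5 @(1, 0)
H-H contact: residue 0 @(0,0) - residue 3 @(0, -1)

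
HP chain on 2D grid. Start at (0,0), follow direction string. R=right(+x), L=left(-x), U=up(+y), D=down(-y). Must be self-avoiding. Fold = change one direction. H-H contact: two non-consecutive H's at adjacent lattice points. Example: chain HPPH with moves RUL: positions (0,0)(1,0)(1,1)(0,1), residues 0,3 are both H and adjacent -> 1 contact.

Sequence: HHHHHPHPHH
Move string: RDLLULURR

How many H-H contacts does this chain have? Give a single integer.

Positions: [(0, 0), (1, 0), (1, -1), (0, -1), (-1, -1), (-1, 0), (-2, 0), (-2, 1), (-1, 1), (0, 1)]
H-H contact: residue 0 @(0,0) - residue 9 @(0, 1)
H-H contact: residue 0 @(0,0) - residue 3 @(0, -1)

Answer: 2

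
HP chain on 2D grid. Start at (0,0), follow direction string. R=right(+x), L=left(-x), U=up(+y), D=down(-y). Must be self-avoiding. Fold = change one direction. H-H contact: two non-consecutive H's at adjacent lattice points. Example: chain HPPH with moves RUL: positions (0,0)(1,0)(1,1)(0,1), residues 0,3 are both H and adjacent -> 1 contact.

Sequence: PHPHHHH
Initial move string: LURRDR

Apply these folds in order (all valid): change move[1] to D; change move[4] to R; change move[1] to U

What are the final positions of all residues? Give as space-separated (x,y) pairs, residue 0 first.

Initial moves: LURRDR
Fold: move[1]->D => LDRRDR (positions: [(0, 0), (-1, 0), (-1, -1), (0, -1), (1, -1), (1, -2), (2, -2)])
Fold: move[4]->R => LDRRRR (positions: [(0, 0), (-1, 0), (-1, -1), (0, -1), (1, -1), (2, -1), (3, -1)])
Fold: move[1]->U => LURRRR (positions: [(0, 0), (-1, 0), (-1, 1), (0, 1), (1, 1), (2, 1), (3, 1)])

Answer: (0,0) (-1,0) (-1,1) (0,1) (1,1) (2,1) (3,1)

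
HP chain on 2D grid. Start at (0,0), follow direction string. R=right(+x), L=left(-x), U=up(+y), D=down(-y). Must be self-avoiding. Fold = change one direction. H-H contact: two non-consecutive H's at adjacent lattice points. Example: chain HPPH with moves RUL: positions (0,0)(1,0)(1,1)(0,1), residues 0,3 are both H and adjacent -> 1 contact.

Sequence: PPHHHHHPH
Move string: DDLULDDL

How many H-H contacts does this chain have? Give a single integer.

Answer: 1

Derivation:
Positions: [(0, 0), (0, -1), (0, -2), (-1, -2), (-1, -1), (-2, -1), (-2, -2), (-2, -3), (-3, -3)]
H-H contact: residue 3 @(-1,-2) - residue 6 @(-2, -2)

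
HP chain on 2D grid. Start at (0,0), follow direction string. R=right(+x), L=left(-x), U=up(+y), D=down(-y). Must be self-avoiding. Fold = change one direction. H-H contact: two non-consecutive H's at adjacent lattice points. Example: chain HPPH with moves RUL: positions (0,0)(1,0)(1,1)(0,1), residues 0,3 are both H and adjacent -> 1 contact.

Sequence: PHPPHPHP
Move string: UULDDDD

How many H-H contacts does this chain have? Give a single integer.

Positions: [(0, 0), (0, 1), (0, 2), (-1, 2), (-1, 1), (-1, 0), (-1, -1), (-1, -2)]
H-H contact: residue 1 @(0,1) - residue 4 @(-1, 1)

Answer: 1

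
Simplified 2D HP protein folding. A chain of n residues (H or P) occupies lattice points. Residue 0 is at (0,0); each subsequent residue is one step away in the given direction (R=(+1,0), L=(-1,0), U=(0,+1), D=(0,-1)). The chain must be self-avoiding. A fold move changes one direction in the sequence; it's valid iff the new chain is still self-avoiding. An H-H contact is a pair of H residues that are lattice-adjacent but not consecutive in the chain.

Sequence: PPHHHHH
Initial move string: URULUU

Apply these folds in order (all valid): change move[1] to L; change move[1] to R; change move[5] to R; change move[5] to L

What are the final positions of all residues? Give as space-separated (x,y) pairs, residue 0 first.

Initial moves: URULUU
Fold: move[1]->L => ULULUU (positions: [(0, 0), (0, 1), (-1, 1), (-1, 2), (-2, 2), (-2, 3), (-2, 4)])
Fold: move[1]->R => URULUU (positions: [(0, 0), (0, 1), (1, 1), (1, 2), (0, 2), (0, 3), (0, 4)])
Fold: move[5]->R => URULUR (positions: [(0, 0), (0, 1), (1, 1), (1, 2), (0, 2), (0, 3), (1, 3)])
Fold: move[5]->L => URULUL (positions: [(0, 0), (0, 1), (1, 1), (1, 2), (0, 2), (0, 3), (-1, 3)])

Answer: (0,0) (0,1) (1,1) (1,2) (0,2) (0,3) (-1,3)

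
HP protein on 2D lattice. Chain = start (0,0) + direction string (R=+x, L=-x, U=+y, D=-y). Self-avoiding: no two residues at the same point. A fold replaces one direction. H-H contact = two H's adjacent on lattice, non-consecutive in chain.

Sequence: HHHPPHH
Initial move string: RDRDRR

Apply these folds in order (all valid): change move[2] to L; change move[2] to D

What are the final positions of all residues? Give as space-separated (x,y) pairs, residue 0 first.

Answer: (0,0) (1,0) (1,-1) (1,-2) (1,-3) (2,-3) (3,-3)

Derivation:
Initial moves: RDRDRR
Fold: move[2]->L => RDLDRR (positions: [(0, 0), (1, 0), (1, -1), (0, -1), (0, -2), (1, -2), (2, -2)])
Fold: move[2]->D => RDDDRR (positions: [(0, 0), (1, 0), (1, -1), (1, -2), (1, -3), (2, -3), (3, -3)])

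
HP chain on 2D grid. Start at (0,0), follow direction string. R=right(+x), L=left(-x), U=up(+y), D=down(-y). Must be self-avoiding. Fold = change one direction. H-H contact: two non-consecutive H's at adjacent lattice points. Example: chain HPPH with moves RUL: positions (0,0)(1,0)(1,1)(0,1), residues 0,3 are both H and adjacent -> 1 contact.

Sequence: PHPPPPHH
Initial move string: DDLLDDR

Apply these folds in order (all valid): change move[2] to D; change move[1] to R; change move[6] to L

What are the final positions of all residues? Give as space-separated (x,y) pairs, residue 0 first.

Answer: (0,0) (0,-1) (1,-1) (1,-2) (0,-2) (0,-3) (0,-4) (-1,-4)

Derivation:
Initial moves: DDLLDDR
Fold: move[2]->D => DDDLDDR (positions: [(0, 0), (0, -1), (0, -2), (0, -3), (-1, -3), (-1, -4), (-1, -5), (0, -5)])
Fold: move[1]->R => DRDLDDR (positions: [(0, 0), (0, -1), (1, -1), (1, -2), (0, -2), (0, -3), (0, -4), (1, -4)])
Fold: move[6]->L => DRDLDDL (positions: [(0, 0), (0, -1), (1, -1), (1, -2), (0, -2), (0, -3), (0, -4), (-1, -4)])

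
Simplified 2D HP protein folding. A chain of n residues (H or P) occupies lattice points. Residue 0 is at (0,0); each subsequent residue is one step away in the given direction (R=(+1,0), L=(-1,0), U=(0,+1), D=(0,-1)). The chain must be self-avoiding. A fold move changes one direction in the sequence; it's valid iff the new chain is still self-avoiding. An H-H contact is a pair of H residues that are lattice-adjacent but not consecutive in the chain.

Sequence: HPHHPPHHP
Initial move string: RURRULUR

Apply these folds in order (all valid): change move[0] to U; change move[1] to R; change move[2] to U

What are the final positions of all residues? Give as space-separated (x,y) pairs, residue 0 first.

Initial moves: RURRULUR
Fold: move[0]->U => UURRULUR (positions: [(0, 0), (0, 1), (0, 2), (1, 2), (2, 2), (2, 3), (1, 3), (1, 4), (2, 4)])
Fold: move[1]->R => URRRULUR (positions: [(0, 0), (0, 1), (1, 1), (2, 1), (3, 1), (3, 2), (2, 2), (2, 3), (3, 3)])
Fold: move[2]->U => URURULUR (positions: [(0, 0), (0, 1), (1, 1), (1, 2), (2, 2), (2, 3), (1, 3), (1, 4), (2, 4)])

Answer: (0,0) (0,1) (1,1) (1,2) (2,2) (2,3) (1,3) (1,4) (2,4)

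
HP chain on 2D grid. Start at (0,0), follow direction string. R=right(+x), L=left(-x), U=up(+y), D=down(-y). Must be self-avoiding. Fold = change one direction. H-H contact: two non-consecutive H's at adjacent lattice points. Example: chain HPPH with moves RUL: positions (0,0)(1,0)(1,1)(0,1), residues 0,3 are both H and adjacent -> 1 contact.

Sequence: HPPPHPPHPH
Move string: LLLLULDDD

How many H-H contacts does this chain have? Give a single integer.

Answer: 1

Derivation:
Positions: [(0, 0), (-1, 0), (-2, 0), (-3, 0), (-4, 0), (-4, 1), (-5, 1), (-5, 0), (-5, -1), (-5, -2)]
H-H contact: residue 4 @(-4,0) - residue 7 @(-5, 0)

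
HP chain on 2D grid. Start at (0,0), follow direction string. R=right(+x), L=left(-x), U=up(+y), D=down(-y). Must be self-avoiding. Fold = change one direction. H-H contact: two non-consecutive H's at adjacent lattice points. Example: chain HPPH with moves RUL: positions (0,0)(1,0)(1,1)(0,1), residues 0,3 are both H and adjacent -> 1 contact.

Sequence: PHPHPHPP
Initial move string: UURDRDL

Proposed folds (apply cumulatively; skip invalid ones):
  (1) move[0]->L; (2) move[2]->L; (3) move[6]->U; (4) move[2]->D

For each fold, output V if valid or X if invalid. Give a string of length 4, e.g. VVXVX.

Initial: UURDRDL -> [(0, 0), (0, 1), (0, 2), (1, 2), (1, 1), (2, 1), (2, 0), (1, 0)]
Fold 1: move[0]->L => LURDRDL INVALID (collision), skipped
Fold 2: move[2]->L => UULDRDL INVALID (collision), skipped
Fold 3: move[6]->U => UURDRDU INVALID (collision), skipped
Fold 4: move[2]->D => UUDDRDL INVALID (collision), skipped

Answer: XXXX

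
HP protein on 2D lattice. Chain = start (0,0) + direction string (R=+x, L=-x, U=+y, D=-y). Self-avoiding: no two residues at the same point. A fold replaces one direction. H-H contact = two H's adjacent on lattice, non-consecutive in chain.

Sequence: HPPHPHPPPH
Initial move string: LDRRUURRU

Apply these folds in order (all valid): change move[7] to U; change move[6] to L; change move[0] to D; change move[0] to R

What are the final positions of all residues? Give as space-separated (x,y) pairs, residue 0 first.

Answer: (0,0) (1,0) (1,-1) (2,-1) (3,-1) (3,0) (3,1) (2,1) (2,2) (2,3)

Derivation:
Initial moves: LDRRUURRU
Fold: move[7]->U => LDRRUURUU (positions: [(0, 0), (-1, 0), (-1, -1), (0, -1), (1, -1), (1, 0), (1, 1), (2, 1), (2, 2), (2, 3)])
Fold: move[6]->L => LDRRUULUU (positions: [(0, 0), (-1, 0), (-1, -1), (0, -1), (1, -1), (1, 0), (1, 1), (0, 1), (0, 2), (0, 3)])
Fold: move[0]->D => DDRRUULUU (positions: [(0, 0), (0, -1), (0, -2), (1, -2), (2, -2), (2, -1), (2, 0), (1, 0), (1, 1), (1, 2)])
Fold: move[0]->R => RDRRUULUU (positions: [(0, 0), (1, 0), (1, -1), (2, -1), (3, -1), (3, 0), (3, 1), (2, 1), (2, 2), (2, 3)])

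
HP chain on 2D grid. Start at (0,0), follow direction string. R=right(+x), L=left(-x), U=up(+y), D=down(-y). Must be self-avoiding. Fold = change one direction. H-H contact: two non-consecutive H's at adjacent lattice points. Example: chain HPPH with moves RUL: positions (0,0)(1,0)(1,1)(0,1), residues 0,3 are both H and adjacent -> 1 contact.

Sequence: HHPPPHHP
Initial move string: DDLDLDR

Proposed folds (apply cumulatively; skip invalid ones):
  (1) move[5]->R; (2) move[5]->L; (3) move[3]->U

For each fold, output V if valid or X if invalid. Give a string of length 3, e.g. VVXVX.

Answer: XXX

Derivation:
Initial: DDLDLDR -> [(0, 0), (0, -1), (0, -2), (-1, -2), (-1, -3), (-2, -3), (-2, -4), (-1, -4)]
Fold 1: move[5]->R => DDLDLRR INVALID (collision), skipped
Fold 2: move[5]->L => DDLDLLR INVALID (collision), skipped
Fold 3: move[3]->U => DDLULDR INVALID (collision), skipped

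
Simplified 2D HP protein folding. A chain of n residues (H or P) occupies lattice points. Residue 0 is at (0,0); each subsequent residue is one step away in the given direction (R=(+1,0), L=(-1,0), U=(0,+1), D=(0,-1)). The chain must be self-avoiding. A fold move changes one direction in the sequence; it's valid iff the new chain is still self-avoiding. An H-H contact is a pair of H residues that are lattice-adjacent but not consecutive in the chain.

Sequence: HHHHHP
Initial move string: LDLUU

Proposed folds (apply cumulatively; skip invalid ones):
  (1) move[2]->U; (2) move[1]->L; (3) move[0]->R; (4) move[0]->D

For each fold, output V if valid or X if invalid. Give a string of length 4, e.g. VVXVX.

Answer: XVXV

Derivation:
Initial: LDLUU -> [(0, 0), (-1, 0), (-1, -1), (-2, -1), (-2, 0), (-2, 1)]
Fold 1: move[2]->U => LDUUU INVALID (collision), skipped
Fold 2: move[1]->L => LLLUU VALID
Fold 3: move[0]->R => RLLUU INVALID (collision), skipped
Fold 4: move[0]->D => DLLUU VALID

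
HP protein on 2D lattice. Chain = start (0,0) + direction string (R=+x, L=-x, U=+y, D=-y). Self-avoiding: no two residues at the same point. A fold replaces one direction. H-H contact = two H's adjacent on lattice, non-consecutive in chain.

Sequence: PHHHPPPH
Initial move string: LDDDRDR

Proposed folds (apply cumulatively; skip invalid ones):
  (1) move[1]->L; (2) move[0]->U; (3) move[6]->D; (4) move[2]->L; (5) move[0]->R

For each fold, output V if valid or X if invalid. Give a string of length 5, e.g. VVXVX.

Initial: LDDDRDR -> [(0, 0), (-1, 0), (-1, -1), (-1, -2), (-1, -3), (0, -3), (0, -4), (1, -4)]
Fold 1: move[1]->L => LLDDRDR VALID
Fold 2: move[0]->U => ULDDRDR VALID
Fold 3: move[6]->D => ULDDRDD VALID
Fold 4: move[2]->L => ULLDRDD VALID
Fold 5: move[0]->R => RLLDRDD INVALID (collision), skipped

Answer: VVVVX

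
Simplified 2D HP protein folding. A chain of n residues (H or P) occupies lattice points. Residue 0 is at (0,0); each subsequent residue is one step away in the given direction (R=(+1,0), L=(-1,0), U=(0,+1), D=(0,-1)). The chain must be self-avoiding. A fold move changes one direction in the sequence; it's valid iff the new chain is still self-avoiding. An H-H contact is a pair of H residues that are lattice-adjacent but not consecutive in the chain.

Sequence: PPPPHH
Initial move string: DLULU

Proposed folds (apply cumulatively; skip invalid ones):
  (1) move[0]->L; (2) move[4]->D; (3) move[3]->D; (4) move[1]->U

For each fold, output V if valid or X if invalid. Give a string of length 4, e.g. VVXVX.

Answer: VVXV

Derivation:
Initial: DLULU -> [(0, 0), (0, -1), (-1, -1), (-1, 0), (-2, 0), (-2, 1)]
Fold 1: move[0]->L => LLULU VALID
Fold 2: move[4]->D => LLULD VALID
Fold 3: move[3]->D => LLUDD INVALID (collision), skipped
Fold 4: move[1]->U => LUULD VALID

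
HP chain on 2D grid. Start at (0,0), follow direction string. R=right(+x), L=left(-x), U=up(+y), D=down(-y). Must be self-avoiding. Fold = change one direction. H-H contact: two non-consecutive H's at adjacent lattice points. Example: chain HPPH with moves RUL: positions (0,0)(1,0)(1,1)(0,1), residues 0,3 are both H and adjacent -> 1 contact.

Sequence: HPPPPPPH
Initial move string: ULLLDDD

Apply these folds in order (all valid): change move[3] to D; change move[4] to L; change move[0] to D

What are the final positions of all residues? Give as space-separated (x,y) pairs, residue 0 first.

Answer: (0,0) (0,-1) (-1,-1) (-2,-1) (-2,-2) (-3,-2) (-3,-3) (-3,-4)

Derivation:
Initial moves: ULLLDDD
Fold: move[3]->D => ULLDDDD (positions: [(0, 0), (0, 1), (-1, 1), (-2, 1), (-2, 0), (-2, -1), (-2, -2), (-2, -3)])
Fold: move[4]->L => ULLDLDD (positions: [(0, 0), (0, 1), (-1, 1), (-2, 1), (-2, 0), (-3, 0), (-3, -1), (-3, -2)])
Fold: move[0]->D => DLLDLDD (positions: [(0, 0), (0, -1), (-1, -1), (-2, -1), (-2, -2), (-3, -2), (-3, -3), (-3, -4)])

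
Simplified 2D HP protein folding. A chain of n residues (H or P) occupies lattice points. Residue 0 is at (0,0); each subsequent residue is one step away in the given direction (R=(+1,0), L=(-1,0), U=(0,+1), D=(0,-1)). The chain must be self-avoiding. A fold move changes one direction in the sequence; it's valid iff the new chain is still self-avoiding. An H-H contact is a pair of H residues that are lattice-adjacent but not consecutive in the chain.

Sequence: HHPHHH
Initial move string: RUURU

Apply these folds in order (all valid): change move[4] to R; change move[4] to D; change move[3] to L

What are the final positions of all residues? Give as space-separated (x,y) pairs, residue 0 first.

Initial moves: RUURU
Fold: move[4]->R => RUURR (positions: [(0, 0), (1, 0), (1, 1), (1, 2), (2, 2), (3, 2)])
Fold: move[4]->D => RUURD (positions: [(0, 0), (1, 0), (1, 1), (1, 2), (2, 2), (2, 1)])
Fold: move[3]->L => RUULD (positions: [(0, 0), (1, 0), (1, 1), (1, 2), (0, 2), (0, 1)])

Answer: (0,0) (1,0) (1,1) (1,2) (0,2) (0,1)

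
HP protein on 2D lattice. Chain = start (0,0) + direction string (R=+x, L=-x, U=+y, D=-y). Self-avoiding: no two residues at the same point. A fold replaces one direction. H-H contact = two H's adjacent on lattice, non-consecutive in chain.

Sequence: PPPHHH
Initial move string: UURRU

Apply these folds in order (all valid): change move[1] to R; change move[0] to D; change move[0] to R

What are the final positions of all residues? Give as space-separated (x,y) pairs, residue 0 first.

Initial moves: UURRU
Fold: move[1]->R => URRRU (positions: [(0, 0), (0, 1), (1, 1), (2, 1), (3, 1), (3, 2)])
Fold: move[0]->D => DRRRU (positions: [(0, 0), (0, -1), (1, -1), (2, -1), (3, -1), (3, 0)])
Fold: move[0]->R => RRRRU (positions: [(0, 0), (1, 0), (2, 0), (3, 0), (4, 0), (4, 1)])

Answer: (0,0) (1,0) (2,0) (3,0) (4,0) (4,1)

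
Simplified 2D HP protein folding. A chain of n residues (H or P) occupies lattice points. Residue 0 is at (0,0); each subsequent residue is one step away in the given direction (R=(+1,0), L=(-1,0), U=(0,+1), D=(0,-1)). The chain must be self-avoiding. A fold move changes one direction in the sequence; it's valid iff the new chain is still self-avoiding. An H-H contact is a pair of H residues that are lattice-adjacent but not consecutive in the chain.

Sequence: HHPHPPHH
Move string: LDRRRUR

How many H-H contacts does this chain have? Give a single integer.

Answer: 1

Derivation:
Positions: [(0, 0), (-1, 0), (-1, -1), (0, -1), (1, -1), (2, -1), (2, 0), (3, 0)]
H-H contact: residue 0 @(0,0) - residue 3 @(0, -1)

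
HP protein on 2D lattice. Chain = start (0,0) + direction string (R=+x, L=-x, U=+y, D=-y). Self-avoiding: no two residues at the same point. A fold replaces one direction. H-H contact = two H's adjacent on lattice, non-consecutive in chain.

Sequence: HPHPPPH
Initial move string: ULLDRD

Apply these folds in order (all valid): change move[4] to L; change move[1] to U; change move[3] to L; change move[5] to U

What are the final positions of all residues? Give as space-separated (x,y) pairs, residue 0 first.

Initial moves: ULLDRD
Fold: move[4]->L => ULLDLD (positions: [(0, 0), (0, 1), (-1, 1), (-2, 1), (-2, 0), (-3, 0), (-3, -1)])
Fold: move[1]->U => UULDLD (positions: [(0, 0), (0, 1), (0, 2), (-1, 2), (-1, 1), (-2, 1), (-2, 0)])
Fold: move[3]->L => UULLLD (positions: [(0, 0), (0, 1), (0, 2), (-1, 2), (-2, 2), (-3, 2), (-3, 1)])
Fold: move[5]->U => UULLLU (positions: [(0, 0), (0, 1), (0, 2), (-1, 2), (-2, 2), (-3, 2), (-3, 3)])

Answer: (0,0) (0,1) (0,2) (-1,2) (-2,2) (-3,2) (-3,3)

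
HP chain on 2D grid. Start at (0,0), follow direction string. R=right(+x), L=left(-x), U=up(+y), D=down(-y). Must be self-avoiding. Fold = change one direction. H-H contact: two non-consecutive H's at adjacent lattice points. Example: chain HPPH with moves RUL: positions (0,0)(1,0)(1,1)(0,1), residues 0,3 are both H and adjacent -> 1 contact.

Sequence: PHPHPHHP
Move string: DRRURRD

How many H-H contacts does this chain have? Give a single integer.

Answer: 0

Derivation:
Positions: [(0, 0), (0, -1), (1, -1), (2, -1), (2, 0), (3, 0), (4, 0), (4, -1)]
No H-H contacts found.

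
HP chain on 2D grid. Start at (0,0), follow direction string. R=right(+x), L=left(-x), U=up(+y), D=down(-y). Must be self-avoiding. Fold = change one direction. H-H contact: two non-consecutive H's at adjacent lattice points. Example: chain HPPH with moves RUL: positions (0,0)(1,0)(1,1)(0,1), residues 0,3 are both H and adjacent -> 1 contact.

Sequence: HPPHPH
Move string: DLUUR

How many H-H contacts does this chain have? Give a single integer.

Answer: 2

Derivation:
Positions: [(0, 0), (0, -1), (-1, -1), (-1, 0), (-1, 1), (0, 1)]
H-H contact: residue 0 @(0,0) - residue 3 @(-1, 0)
H-H contact: residue 0 @(0,0) - residue 5 @(0, 1)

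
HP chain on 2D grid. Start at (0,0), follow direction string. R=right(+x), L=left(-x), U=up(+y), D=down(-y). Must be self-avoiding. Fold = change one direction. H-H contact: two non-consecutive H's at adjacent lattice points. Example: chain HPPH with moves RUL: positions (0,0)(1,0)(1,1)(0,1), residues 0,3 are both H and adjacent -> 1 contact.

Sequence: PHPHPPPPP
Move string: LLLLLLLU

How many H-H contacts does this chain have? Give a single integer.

Answer: 0

Derivation:
Positions: [(0, 0), (-1, 0), (-2, 0), (-3, 0), (-4, 0), (-5, 0), (-6, 0), (-7, 0), (-7, 1)]
No H-H contacts found.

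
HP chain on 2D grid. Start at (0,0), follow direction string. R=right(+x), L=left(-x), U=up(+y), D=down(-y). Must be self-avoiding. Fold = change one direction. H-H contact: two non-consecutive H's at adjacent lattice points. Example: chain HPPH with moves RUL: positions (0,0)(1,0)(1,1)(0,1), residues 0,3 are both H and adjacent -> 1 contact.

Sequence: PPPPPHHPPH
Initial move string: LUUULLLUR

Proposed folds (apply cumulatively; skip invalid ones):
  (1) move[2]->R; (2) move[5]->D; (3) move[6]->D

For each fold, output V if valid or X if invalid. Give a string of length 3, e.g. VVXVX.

Answer: VXX

Derivation:
Initial: LUUULLLUR -> [(0, 0), (-1, 0), (-1, 1), (-1, 2), (-1, 3), (-2, 3), (-3, 3), (-4, 3), (-4, 4), (-3, 4)]
Fold 1: move[2]->R => LURULLLUR VALID
Fold 2: move[5]->D => LURULDLUR INVALID (collision), skipped
Fold 3: move[6]->D => LURULLDUR INVALID (collision), skipped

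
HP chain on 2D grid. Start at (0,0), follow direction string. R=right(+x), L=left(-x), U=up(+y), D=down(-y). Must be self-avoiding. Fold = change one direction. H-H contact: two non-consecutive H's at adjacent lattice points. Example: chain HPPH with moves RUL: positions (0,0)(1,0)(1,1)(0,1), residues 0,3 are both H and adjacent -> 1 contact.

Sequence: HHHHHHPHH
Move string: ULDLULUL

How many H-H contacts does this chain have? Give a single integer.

Answer: 2

Derivation:
Positions: [(0, 0), (0, 1), (-1, 1), (-1, 0), (-2, 0), (-2, 1), (-3, 1), (-3, 2), (-4, 2)]
H-H contact: residue 0 @(0,0) - residue 3 @(-1, 0)
H-H contact: residue 2 @(-1,1) - residue 5 @(-2, 1)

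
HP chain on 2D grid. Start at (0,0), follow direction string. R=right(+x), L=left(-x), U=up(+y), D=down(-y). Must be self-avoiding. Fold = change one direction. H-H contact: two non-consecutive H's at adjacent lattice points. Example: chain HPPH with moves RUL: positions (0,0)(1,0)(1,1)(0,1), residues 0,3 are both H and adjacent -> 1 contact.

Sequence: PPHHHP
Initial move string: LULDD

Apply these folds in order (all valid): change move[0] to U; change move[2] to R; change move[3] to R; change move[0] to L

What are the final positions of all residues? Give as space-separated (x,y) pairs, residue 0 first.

Answer: (0,0) (-1,0) (-1,1) (0,1) (1,1) (1,0)

Derivation:
Initial moves: LULDD
Fold: move[0]->U => UULDD (positions: [(0, 0), (0, 1), (0, 2), (-1, 2), (-1, 1), (-1, 0)])
Fold: move[2]->R => UURDD (positions: [(0, 0), (0, 1), (0, 2), (1, 2), (1, 1), (1, 0)])
Fold: move[3]->R => UURRD (positions: [(0, 0), (0, 1), (0, 2), (1, 2), (2, 2), (2, 1)])
Fold: move[0]->L => LURRD (positions: [(0, 0), (-1, 0), (-1, 1), (0, 1), (1, 1), (1, 0)])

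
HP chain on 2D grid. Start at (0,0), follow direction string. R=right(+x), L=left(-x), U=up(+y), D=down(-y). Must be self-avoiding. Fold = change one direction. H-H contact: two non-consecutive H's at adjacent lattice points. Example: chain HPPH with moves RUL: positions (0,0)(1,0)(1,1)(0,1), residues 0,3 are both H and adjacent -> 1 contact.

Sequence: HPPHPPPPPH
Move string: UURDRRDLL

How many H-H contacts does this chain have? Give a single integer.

Answer: 1

Derivation:
Positions: [(0, 0), (0, 1), (0, 2), (1, 2), (1, 1), (2, 1), (3, 1), (3, 0), (2, 0), (1, 0)]
H-H contact: residue 0 @(0,0) - residue 9 @(1, 0)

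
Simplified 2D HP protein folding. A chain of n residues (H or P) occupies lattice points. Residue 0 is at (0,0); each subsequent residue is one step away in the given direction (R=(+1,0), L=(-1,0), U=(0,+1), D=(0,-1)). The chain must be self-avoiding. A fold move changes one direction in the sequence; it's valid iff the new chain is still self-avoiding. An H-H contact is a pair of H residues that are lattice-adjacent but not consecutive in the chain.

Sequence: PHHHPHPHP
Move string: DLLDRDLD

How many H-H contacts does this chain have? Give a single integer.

Answer: 1

Derivation:
Positions: [(0, 0), (0, -1), (-1, -1), (-2, -1), (-2, -2), (-1, -2), (-1, -3), (-2, -3), (-2, -4)]
H-H contact: residue 2 @(-1,-1) - residue 5 @(-1, -2)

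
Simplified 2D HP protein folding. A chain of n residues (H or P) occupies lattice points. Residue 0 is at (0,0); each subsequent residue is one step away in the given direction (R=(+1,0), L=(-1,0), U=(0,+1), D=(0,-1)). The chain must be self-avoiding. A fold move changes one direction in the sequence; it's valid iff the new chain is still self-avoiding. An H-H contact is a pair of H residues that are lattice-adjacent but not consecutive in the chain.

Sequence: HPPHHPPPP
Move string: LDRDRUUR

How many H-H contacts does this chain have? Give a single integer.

Positions: [(0, 0), (-1, 0), (-1, -1), (0, -1), (0, -2), (1, -2), (1, -1), (1, 0), (2, 0)]
H-H contact: residue 0 @(0,0) - residue 3 @(0, -1)

Answer: 1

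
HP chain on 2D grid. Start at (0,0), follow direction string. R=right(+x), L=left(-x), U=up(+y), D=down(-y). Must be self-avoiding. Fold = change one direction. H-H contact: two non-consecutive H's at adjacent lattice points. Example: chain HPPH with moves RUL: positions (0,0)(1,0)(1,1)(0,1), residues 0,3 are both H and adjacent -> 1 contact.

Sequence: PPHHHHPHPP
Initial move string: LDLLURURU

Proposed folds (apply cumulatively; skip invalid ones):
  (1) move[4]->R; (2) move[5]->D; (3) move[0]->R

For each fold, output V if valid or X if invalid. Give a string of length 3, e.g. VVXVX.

Initial: LDLLURURU -> [(0, 0), (-1, 0), (-1, -1), (-2, -1), (-3, -1), (-3, 0), (-2, 0), (-2, 1), (-1, 1), (-1, 2)]
Fold 1: move[4]->R => LDLLRRURU INVALID (collision), skipped
Fold 2: move[5]->D => LDLLUDURU INVALID (collision), skipped
Fold 3: move[0]->R => RDLLURURU INVALID (collision), skipped

Answer: XXX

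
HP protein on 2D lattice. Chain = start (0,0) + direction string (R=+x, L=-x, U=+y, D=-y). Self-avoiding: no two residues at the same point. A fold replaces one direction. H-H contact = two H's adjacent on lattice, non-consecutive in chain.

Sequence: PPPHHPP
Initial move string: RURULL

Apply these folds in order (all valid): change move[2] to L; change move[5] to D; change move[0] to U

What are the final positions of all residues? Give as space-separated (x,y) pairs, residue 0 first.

Initial moves: RURULL
Fold: move[2]->L => RULULL (positions: [(0, 0), (1, 0), (1, 1), (0, 1), (0, 2), (-1, 2), (-2, 2)])
Fold: move[5]->D => RULULD (positions: [(0, 0), (1, 0), (1, 1), (0, 1), (0, 2), (-1, 2), (-1, 1)])
Fold: move[0]->U => UULULD (positions: [(0, 0), (0, 1), (0, 2), (-1, 2), (-1, 3), (-2, 3), (-2, 2)])

Answer: (0,0) (0,1) (0,2) (-1,2) (-1,3) (-2,3) (-2,2)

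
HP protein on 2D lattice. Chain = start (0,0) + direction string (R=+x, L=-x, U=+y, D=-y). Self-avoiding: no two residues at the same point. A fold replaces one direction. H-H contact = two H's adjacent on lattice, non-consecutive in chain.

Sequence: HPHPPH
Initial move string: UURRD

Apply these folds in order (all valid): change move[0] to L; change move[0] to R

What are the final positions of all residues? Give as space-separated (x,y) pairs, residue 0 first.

Initial moves: UURRD
Fold: move[0]->L => LURRD (positions: [(0, 0), (-1, 0), (-1, 1), (0, 1), (1, 1), (1, 0)])
Fold: move[0]->R => RURRD (positions: [(0, 0), (1, 0), (1, 1), (2, 1), (3, 1), (3, 0)])

Answer: (0,0) (1,0) (1,1) (2,1) (3,1) (3,0)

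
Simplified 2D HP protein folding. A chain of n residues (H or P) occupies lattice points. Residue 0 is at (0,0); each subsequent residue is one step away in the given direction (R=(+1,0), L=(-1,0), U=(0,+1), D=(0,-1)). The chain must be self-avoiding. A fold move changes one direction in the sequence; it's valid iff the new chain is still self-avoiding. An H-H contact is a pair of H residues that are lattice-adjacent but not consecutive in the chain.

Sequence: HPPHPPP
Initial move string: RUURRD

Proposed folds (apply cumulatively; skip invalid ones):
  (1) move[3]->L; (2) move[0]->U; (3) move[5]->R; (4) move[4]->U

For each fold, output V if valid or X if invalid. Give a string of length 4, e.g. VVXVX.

Answer: XVVV

Derivation:
Initial: RUURRD -> [(0, 0), (1, 0), (1, 1), (1, 2), (2, 2), (3, 2), (3, 1)]
Fold 1: move[3]->L => RUULRD INVALID (collision), skipped
Fold 2: move[0]->U => UUURRD VALID
Fold 3: move[5]->R => UUURRR VALID
Fold 4: move[4]->U => UUURUR VALID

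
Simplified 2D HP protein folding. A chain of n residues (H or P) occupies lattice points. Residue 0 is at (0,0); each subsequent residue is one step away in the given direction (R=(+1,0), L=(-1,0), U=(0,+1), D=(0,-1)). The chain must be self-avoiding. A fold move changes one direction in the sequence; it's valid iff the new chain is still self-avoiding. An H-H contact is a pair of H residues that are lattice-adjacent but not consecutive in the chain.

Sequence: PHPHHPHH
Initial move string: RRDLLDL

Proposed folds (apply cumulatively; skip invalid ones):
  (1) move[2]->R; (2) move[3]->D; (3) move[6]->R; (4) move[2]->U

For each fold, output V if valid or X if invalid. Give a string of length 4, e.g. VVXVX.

Initial: RRDLLDL -> [(0, 0), (1, 0), (2, 0), (2, -1), (1, -1), (0, -1), (0, -2), (-1, -2)]
Fold 1: move[2]->R => RRRLLDL INVALID (collision), skipped
Fold 2: move[3]->D => RRDDLDL VALID
Fold 3: move[6]->R => RRDDLDR VALID
Fold 4: move[2]->U => RRUDLDR INVALID (collision), skipped

Answer: XVVX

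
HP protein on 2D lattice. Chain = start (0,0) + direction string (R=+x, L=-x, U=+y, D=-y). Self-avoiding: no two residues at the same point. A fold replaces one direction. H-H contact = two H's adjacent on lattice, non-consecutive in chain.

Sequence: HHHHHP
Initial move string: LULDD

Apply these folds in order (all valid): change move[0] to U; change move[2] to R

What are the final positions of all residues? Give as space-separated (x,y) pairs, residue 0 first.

Initial moves: LULDD
Fold: move[0]->U => UULDD (positions: [(0, 0), (0, 1), (0, 2), (-1, 2), (-1, 1), (-1, 0)])
Fold: move[2]->R => UURDD (positions: [(0, 0), (0, 1), (0, 2), (1, 2), (1, 1), (1, 0)])

Answer: (0,0) (0,1) (0,2) (1,2) (1,1) (1,0)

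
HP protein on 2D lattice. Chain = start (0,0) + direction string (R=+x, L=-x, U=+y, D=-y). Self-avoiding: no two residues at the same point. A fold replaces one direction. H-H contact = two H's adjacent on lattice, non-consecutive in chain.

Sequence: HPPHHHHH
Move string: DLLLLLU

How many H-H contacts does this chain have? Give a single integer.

Positions: [(0, 0), (0, -1), (-1, -1), (-2, -1), (-3, -1), (-4, -1), (-5, -1), (-5, 0)]
No H-H contacts found.

Answer: 0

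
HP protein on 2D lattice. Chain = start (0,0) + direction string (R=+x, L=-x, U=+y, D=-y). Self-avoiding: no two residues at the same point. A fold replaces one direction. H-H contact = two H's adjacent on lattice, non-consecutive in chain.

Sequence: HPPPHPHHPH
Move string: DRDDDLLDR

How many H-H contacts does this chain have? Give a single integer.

Answer: 1

Derivation:
Positions: [(0, 0), (0, -1), (1, -1), (1, -2), (1, -3), (1, -4), (0, -4), (-1, -4), (-1, -5), (0, -5)]
H-H contact: residue 6 @(0,-4) - residue 9 @(0, -5)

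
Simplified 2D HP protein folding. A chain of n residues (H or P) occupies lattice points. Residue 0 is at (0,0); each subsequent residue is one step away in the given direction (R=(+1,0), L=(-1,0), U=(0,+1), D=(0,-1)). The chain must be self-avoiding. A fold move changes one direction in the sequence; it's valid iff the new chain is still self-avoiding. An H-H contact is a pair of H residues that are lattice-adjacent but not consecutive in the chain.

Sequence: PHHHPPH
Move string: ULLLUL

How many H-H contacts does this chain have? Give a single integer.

Positions: [(0, 0), (0, 1), (-1, 1), (-2, 1), (-3, 1), (-3, 2), (-4, 2)]
No H-H contacts found.

Answer: 0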